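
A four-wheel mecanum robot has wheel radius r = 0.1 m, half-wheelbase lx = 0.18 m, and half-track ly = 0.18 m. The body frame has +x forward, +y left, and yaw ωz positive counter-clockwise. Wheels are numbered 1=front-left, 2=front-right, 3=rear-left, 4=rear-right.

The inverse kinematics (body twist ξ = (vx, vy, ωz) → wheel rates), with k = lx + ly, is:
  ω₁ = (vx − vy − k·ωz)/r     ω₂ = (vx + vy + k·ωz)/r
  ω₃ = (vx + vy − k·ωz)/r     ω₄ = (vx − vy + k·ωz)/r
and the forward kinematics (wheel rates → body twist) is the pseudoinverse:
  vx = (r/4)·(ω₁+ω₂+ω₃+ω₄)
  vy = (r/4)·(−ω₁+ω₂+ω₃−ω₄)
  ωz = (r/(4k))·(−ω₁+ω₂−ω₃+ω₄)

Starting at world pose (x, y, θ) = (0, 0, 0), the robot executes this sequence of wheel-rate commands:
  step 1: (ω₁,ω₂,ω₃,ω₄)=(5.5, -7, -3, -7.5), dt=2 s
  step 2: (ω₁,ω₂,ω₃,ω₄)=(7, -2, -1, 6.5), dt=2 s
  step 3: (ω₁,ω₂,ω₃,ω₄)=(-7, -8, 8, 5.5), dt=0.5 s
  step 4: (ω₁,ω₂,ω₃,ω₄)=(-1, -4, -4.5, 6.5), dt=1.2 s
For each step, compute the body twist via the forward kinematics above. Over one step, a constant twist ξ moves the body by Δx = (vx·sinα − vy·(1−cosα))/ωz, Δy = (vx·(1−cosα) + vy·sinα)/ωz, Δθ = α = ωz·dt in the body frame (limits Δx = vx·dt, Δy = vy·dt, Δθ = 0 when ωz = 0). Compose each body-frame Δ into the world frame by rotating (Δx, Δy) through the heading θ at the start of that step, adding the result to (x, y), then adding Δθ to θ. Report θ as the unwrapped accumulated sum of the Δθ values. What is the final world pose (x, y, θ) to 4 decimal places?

(-1.5958, 0.9769, -2.0243)

step 1: ξ=(vx,vy,ωz)=(-0.3000, -0.2000, -1.1806), dt=2.0 → body Δ=(-0.4686, 0.3155, -2.3611) → world pose (-0.4686, 0.3155, -2.3611)
step 2: ξ=(vx,vy,ωz)=(0.2625, -0.4125, -0.1042), dt=2.0 → body Δ=(0.4356, -0.8735, -0.2083) → world pose (-1.3927, 0.6297, -2.5694)
step 3: ξ=(vx,vy,ωz)=(-0.0375, 0.0375, -0.2431), dt=0.5 → body Δ=(-0.0176, 0.0198, -0.1215) → world pose (-1.3672, 0.6225, -2.6910)
step 4: ξ=(vx,vy,ωz)=(-0.0750, -0.3500, 0.5556), dt=1.2 → body Δ=(0.0514, -0.4185, 0.6667) → world pose (-1.5958, 0.9769, -2.0243)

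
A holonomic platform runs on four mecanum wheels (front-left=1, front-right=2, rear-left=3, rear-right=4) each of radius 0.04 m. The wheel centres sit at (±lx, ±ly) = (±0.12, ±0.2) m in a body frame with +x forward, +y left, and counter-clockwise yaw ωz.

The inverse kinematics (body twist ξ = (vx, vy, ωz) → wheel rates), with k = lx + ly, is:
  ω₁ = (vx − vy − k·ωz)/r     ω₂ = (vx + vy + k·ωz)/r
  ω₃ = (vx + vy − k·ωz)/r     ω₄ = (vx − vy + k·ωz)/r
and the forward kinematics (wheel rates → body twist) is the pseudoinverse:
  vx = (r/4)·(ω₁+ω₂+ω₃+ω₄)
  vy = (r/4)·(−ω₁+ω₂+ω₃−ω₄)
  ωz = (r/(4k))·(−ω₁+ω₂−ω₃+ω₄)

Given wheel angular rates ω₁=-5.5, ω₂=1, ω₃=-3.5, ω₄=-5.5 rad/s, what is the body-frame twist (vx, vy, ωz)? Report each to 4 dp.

k = lx + ly = 0.12 + 0.2 = 0.3200
ω₁+ω₂+ω₃+ω₄ = -13.5000  →  vx = (0.04/4)·-13.5000 = -0.1350
−ω₁+ω₂+ω₃−ω₄ = 8.5000  →  vy = (0.04/4)·8.5000 = 0.0850
−ω₁+ω₂−ω₃+ω₄ = 4.5000  →  ωz = (0.04/1.2800)·4.5000 = 0.1406

(-0.1350, 0.0850, 0.1406)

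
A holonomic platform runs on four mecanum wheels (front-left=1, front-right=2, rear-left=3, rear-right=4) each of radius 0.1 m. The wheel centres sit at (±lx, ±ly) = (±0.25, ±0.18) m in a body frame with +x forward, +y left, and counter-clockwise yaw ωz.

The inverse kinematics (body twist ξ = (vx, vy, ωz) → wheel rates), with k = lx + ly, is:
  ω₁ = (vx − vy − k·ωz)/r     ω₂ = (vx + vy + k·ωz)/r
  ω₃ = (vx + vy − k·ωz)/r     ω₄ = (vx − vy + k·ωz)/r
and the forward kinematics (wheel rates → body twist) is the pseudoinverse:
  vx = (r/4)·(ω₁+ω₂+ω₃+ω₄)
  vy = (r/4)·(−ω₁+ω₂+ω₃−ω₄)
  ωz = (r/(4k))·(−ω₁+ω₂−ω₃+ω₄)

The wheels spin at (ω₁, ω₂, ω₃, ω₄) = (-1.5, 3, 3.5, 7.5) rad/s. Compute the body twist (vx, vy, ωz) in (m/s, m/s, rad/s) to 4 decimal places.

k = lx + ly = 0.25 + 0.18 = 0.4300
ω₁+ω₂+ω₃+ω₄ = 12.5000  →  vx = (0.1/4)·12.5000 = 0.3125
−ω₁+ω₂+ω₃−ω₄ = 0.5000  →  vy = (0.1/4)·0.5000 = 0.0125
−ω₁+ω₂−ω₃+ω₄ = 8.5000  →  ωz = (0.1/1.7200)·8.5000 = 0.4942

(0.3125, 0.0125, 0.4942)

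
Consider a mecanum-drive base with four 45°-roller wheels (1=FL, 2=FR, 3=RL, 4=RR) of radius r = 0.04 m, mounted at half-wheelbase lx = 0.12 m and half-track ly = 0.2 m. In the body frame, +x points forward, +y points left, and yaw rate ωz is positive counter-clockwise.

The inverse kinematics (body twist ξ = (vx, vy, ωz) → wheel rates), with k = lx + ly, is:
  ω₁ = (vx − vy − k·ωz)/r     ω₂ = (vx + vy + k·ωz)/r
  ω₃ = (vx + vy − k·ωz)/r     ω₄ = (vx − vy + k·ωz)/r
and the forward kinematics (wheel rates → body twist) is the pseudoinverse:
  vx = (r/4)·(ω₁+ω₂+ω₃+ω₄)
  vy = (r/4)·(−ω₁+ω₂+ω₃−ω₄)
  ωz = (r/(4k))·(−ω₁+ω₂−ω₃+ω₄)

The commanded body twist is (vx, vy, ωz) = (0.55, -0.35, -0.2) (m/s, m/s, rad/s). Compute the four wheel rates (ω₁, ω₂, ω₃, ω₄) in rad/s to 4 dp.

k = lx + ly = 0.12 + 0.2 = 0.3200;  k·ωz = 0.3200·-0.2 = -0.0640
ω₁ (FL) = (vx − vy − k·ωz)/r = 0.9640/0.04 = 24.1000
ω₂ (FR) = (vx + vy + k·ωz)/r = 0.1360/0.04 = 3.4000
ω₃ (RL) = (vx + vy − k·ωz)/r = 0.2640/0.04 = 6.6000
ω₄ (RR) = (vx − vy + k·ωz)/r = 0.8360/0.04 = 20.9000

(24.1000, 3.4000, 6.6000, 20.9000)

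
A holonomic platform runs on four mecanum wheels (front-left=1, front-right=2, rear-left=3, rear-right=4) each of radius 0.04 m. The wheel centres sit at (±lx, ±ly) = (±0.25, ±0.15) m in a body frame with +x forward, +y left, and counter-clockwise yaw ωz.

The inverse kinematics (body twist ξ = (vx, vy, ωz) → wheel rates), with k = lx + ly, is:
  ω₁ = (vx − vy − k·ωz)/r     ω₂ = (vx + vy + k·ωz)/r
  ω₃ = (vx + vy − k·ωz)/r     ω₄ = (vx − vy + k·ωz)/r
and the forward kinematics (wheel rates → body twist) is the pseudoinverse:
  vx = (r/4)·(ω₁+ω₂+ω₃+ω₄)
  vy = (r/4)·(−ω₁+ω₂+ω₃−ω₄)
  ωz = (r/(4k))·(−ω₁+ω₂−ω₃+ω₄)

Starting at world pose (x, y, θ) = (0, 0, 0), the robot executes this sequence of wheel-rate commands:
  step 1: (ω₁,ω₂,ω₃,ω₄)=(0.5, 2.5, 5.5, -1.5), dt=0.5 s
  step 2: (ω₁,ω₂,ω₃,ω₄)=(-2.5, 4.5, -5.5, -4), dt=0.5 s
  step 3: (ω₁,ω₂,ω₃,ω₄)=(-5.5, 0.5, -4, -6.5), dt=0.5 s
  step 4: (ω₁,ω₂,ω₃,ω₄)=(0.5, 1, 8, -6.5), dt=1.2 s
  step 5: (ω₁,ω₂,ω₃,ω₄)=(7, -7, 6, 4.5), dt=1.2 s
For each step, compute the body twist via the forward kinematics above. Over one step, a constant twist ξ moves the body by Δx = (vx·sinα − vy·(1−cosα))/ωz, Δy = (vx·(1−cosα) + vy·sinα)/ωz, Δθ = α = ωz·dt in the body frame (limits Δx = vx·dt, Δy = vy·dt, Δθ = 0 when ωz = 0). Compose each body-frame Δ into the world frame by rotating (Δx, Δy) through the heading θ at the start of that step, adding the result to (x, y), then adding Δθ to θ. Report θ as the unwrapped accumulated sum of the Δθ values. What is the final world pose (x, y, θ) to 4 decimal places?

(0.0022, 0.0896, -0.7975)

step 1: ξ=(vx,vy,ωz)=(0.0700, 0.0900, -0.1250), dt=0.5 → body Δ=(0.0364, 0.0439, -0.0625) → world pose (0.0364, 0.0439, -0.0625)
step 2: ξ=(vx,vy,ωz)=(-0.0750, 0.0550, 0.2125), dt=0.5 → body Δ=(-0.0389, 0.0255, 0.1062) → world pose (-0.0008, 0.0717, 0.0437)
step 3: ξ=(vx,vy,ωz)=(-0.1550, 0.0850, 0.0875), dt=0.5 → body Δ=(-0.0784, 0.0408, 0.0437) → world pose (-0.0810, 0.1090, 0.0875)
step 4: ξ=(vx,vy,ωz)=(0.0300, 0.1500, -0.3500), dt=1.2 → body Δ=(0.0722, 0.1673, -0.4200) → world pose (-0.0237, 0.2820, -0.3325)
step 5: ξ=(vx,vy,ωz)=(0.1050, -0.1250, -0.3875), dt=1.2 → body Δ=(0.0873, -0.1734, -0.4650) → world pose (0.0022, 0.0896, -0.7975)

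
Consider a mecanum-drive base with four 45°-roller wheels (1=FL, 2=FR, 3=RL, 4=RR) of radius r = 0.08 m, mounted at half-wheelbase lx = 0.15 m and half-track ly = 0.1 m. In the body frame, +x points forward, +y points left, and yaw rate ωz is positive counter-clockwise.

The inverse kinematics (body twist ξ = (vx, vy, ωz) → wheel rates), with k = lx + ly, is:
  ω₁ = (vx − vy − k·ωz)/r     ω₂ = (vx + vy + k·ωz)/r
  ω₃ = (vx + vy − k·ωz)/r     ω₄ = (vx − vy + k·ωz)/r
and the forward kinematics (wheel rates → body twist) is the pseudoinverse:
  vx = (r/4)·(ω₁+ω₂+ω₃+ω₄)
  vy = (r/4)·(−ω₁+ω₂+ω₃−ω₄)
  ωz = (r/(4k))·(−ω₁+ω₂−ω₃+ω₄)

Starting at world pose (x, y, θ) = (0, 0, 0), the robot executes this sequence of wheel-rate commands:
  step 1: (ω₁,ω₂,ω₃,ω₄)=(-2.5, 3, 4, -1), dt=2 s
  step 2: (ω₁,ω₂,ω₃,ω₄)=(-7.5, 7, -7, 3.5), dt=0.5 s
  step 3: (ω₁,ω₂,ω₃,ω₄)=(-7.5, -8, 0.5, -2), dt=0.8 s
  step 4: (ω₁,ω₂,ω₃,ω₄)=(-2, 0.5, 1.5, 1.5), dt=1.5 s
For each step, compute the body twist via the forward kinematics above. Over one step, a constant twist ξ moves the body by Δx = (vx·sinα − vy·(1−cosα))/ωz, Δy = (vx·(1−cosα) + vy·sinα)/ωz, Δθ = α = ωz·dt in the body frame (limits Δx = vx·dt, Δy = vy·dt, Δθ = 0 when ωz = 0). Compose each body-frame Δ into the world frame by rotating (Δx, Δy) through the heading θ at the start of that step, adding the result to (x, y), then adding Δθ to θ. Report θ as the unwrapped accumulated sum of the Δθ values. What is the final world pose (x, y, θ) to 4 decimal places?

step 1: ξ=(vx,vy,ωz)=(0.0700, 0.2100, 0.0400), dt=2.0 → body Δ=(0.1231, 0.4251, 0.0800) → world pose (0.1231, 0.4251, 0.0800)
step 2: ξ=(vx,vy,ωz)=(-0.0800, 0.0800, 2.0000), dt=0.5 → body Δ=(-0.0520, 0.0153, 1.0000) → world pose (0.0700, 0.4362, 1.0800)
step 3: ξ=(vx,vy,ωz)=(-0.3400, 0.0400, -0.2400), dt=0.8 → body Δ=(-0.2673, 0.0578, -0.1920) → world pose (-0.1070, 0.2278, 0.8880)
step 4: ξ=(vx,vy,ωz)=(0.0300, 0.0500, 0.2000), dt=1.5 → body Δ=(0.0332, 0.0806, 0.3000) → world pose (-0.1486, 0.3043, 1.1880)

(-0.1486, 0.3043, 1.1880)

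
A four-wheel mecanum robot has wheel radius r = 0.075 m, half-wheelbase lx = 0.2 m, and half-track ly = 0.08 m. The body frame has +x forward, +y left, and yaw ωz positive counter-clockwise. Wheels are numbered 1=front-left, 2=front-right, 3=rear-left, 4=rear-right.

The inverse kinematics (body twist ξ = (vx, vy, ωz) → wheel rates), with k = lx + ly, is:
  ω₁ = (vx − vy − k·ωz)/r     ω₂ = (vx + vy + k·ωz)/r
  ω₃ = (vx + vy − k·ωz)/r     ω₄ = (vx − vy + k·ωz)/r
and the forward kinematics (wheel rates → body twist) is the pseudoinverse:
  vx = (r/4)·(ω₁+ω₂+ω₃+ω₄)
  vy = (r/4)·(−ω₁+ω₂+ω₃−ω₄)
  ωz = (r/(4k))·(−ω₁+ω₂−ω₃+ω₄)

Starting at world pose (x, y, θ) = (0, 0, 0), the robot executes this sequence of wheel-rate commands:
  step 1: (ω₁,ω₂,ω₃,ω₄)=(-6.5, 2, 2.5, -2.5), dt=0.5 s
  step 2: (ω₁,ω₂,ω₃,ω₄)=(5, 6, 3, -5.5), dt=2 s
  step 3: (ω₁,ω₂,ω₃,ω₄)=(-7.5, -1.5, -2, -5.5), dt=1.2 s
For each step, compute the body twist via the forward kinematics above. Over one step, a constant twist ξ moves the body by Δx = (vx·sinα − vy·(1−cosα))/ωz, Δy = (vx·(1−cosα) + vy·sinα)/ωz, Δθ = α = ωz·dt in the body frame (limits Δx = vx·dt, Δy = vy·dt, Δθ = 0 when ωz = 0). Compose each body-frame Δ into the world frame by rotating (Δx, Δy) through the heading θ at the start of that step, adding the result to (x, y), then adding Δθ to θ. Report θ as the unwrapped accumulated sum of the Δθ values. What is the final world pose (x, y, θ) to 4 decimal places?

(0.2513, 0.7386, -0.6864)

step 1: ξ=(vx,vy,ωz)=(-0.0844, 0.2531, 0.2344), dt=0.5 → body Δ=(-0.0495, 0.1238, 0.1172) → world pose (-0.0495, 0.1238, 0.1172)
step 2: ξ=(vx,vy,ωz)=(0.1594, 0.1781, -0.5022), dt=2.0 → body Δ=(0.4322, 0.1522, -1.0045) → world pose (0.3619, 0.3255, -0.8873)
step 3: ξ=(vx,vy,ωz)=(-0.3094, 0.1781, 0.1674), dt=1.2 → body Δ=(-0.3902, 0.1751, 0.2009) → world pose (0.2513, 0.7386, -0.6864)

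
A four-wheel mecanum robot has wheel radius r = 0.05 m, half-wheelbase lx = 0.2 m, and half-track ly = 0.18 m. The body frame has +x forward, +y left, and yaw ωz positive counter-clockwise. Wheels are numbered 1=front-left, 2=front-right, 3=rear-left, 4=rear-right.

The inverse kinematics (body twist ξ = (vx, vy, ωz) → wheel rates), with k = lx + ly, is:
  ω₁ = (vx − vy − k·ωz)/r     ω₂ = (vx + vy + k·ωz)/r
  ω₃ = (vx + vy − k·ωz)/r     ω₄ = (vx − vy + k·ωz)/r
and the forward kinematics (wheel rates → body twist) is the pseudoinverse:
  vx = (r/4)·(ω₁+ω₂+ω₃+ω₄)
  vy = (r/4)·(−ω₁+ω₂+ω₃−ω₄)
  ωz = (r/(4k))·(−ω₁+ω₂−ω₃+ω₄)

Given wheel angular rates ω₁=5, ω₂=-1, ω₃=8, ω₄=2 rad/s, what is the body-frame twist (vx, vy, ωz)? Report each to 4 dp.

k = lx + ly = 0.2 + 0.18 = 0.3800
ω₁+ω₂+ω₃+ω₄ = 14.0000  →  vx = (0.05/4)·14.0000 = 0.1750
−ω₁+ω₂+ω₃−ω₄ = 0.0000  →  vy = (0.05/4)·0.0000 = 0.0000
−ω₁+ω₂−ω₃+ω₄ = -12.0000  →  ωz = (0.05/1.5200)·-12.0000 = -0.3947

(0.1750, 0.0000, -0.3947)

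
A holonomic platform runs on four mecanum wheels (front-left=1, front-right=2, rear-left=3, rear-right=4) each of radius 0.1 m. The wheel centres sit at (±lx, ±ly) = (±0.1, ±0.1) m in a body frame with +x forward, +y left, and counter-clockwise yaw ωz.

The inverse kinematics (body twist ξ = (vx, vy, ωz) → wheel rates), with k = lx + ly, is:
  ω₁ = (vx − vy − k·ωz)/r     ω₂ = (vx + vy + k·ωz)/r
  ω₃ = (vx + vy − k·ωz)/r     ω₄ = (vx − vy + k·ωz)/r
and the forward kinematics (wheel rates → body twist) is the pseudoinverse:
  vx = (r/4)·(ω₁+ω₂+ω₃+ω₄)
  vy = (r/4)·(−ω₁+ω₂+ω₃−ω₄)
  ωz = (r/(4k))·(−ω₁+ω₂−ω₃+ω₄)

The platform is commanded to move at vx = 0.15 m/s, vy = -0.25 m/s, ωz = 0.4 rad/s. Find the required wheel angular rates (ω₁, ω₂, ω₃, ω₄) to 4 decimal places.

k = lx + ly = 0.1 + 0.1 = 0.2000;  k·ωz = 0.2000·0.4 = 0.0800
ω₁ (FL) = (vx − vy − k·ωz)/r = 0.3200/0.1 = 3.2000
ω₂ (FR) = (vx + vy + k·ωz)/r = -0.0200/0.1 = -0.2000
ω₃ (RL) = (vx + vy − k·ωz)/r = -0.1800/0.1 = -1.8000
ω₄ (RR) = (vx − vy + k·ωz)/r = 0.4800/0.1 = 4.8000

(3.2000, -0.2000, -1.8000, 4.8000)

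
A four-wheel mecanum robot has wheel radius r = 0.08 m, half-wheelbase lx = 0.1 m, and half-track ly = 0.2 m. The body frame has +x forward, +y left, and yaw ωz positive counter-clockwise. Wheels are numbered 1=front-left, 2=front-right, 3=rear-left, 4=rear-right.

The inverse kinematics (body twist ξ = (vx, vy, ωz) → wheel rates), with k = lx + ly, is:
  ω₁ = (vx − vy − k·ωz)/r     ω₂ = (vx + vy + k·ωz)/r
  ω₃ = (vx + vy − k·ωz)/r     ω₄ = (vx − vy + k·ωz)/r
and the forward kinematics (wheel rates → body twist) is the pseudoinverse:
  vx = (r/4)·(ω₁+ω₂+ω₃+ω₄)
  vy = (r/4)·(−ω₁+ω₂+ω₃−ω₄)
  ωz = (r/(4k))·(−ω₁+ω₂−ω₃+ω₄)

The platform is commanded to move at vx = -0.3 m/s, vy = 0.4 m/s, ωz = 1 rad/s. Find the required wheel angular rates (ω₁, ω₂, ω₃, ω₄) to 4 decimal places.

k = lx + ly = 0.1 + 0.2 = 0.3000;  k·ωz = 0.3000·1 = 0.3000
ω₁ (FL) = (vx − vy − k·ωz)/r = -1.0000/0.08 = -12.5000
ω₂ (FR) = (vx + vy + k·ωz)/r = 0.4000/0.08 = 5.0000
ω₃ (RL) = (vx + vy − k·ωz)/r = -0.2000/0.08 = -2.5000
ω₄ (RR) = (vx − vy + k·ωz)/r = -0.4000/0.08 = -5.0000

(-12.5000, 5.0000, -2.5000, -5.0000)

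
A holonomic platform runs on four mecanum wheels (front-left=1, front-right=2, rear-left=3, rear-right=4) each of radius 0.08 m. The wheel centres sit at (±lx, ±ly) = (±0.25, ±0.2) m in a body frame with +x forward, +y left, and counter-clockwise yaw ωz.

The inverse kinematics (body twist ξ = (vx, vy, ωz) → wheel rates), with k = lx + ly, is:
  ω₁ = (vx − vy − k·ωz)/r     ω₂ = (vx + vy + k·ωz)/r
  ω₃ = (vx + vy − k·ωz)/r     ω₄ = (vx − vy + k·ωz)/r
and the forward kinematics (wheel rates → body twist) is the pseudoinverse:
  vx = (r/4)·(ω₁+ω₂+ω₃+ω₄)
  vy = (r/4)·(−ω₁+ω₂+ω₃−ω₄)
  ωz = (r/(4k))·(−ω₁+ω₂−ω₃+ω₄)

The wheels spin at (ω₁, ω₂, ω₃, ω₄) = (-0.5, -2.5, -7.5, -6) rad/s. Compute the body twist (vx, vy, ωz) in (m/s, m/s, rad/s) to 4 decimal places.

k = lx + ly = 0.25 + 0.2 = 0.4500
ω₁+ω₂+ω₃+ω₄ = -16.5000  →  vx = (0.08/4)·-16.5000 = -0.3300
−ω₁+ω₂+ω₃−ω₄ = -3.5000  →  vy = (0.08/4)·-3.5000 = -0.0700
−ω₁+ω₂−ω₃+ω₄ = -0.5000  →  ωz = (0.08/1.8000)·-0.5000 = -0.0222

(-0.3300, -0.0700, -0.0222)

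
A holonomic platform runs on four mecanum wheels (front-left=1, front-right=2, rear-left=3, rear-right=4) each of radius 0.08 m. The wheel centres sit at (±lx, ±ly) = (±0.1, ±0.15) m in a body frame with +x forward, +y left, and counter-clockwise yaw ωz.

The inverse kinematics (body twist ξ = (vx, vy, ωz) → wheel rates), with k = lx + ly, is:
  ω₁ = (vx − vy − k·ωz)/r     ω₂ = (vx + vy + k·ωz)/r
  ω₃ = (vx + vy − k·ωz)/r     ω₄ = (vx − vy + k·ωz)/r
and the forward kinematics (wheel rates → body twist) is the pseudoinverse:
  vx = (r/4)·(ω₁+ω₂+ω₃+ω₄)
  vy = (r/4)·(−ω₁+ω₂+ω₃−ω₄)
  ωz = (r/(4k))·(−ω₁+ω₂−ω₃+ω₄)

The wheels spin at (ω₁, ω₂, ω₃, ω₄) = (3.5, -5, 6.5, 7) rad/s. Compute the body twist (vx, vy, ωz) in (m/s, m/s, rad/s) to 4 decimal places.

k = lx + ly = 0.1 + 0.15 = 0.2500
ω₁+ω₂+ω₃+ω₄ = 12.0000  →  vx = (0.08/4)·12.0000 = 0.2400
−ω₁+ω₂+ω₃−ω₄ = -9.0000  →  vy = (0.08/4)·-9.0000 = -0.1800
−ω₁+ω₂−ω₃+ω₄ = -8.0000  →  ωz = (0.08/1.0000)·-8.0000 = -0.6400

(0.2400, -0.1800, -0.6400)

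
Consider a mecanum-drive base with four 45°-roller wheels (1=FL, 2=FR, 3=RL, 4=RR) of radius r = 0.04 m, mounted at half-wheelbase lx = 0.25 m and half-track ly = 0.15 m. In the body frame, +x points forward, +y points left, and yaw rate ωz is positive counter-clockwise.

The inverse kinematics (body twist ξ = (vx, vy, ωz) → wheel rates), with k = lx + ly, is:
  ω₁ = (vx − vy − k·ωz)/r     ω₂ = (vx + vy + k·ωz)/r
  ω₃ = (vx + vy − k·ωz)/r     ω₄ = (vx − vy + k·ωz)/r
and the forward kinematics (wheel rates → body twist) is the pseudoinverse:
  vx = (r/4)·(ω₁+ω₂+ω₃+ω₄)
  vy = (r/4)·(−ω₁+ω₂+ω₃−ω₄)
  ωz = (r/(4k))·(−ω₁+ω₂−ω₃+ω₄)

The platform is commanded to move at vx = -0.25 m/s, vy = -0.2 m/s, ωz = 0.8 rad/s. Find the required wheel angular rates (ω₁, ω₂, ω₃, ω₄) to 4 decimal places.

k = lx + ly = 0.25 + 0.15 = 0.4000;  k·ωz = 0.4000·0.8 = 0.3200
ω₁ (FL) = (vx − vy − k·ωz)/r = -0.3700/0.04 = -9.2500
ω₂ (FR) = (vx + vy + k·ωz)/r = -0.1300/0.04 = -3.2500
ω₃ (RL) = (vx + vy − k·ωz)/r = -0.7700/0.04 = -19.2500
ω₄ (RR) = (vx − vy + k·ωz)/r = 0.2700/0.04 = 6.7500

(-9.2500, -3.2500, -19.2500, 6.7500)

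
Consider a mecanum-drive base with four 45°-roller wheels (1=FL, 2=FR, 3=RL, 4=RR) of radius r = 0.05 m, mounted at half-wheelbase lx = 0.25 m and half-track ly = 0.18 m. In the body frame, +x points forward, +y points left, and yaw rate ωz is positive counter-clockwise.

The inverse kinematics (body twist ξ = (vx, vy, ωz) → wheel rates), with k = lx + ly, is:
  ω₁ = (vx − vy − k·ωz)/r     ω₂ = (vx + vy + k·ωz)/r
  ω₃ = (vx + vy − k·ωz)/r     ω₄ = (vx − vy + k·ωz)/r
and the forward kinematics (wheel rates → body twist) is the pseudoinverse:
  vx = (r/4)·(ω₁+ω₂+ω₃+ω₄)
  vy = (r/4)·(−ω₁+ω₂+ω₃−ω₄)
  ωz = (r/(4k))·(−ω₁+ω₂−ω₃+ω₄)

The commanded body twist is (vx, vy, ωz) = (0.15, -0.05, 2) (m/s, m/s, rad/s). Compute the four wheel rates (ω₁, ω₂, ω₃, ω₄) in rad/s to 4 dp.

(-13.2000, 19.2000, -15.2000, 21.2000)

k = lx + ly = 0.25 + 0.18 = 0.4300;  k·ωz = 0.4300·2 = 0.8600
ω₁ (FL) = (vx − vy − k·ωz)/r = -0.6600/0.05 = -13.2000
ω₂ (FR) = (vx + vy + k·ωz)/r = 0.9600/0.05 = 19.2000
ω₃ (RL) = (vx + vy − k·ωz)/r = -0.7600/0.05 = -15.2000
ω₄ (RR) = (vx − vy + k·ωz)/r = 1.0600/0.05 = 21.2000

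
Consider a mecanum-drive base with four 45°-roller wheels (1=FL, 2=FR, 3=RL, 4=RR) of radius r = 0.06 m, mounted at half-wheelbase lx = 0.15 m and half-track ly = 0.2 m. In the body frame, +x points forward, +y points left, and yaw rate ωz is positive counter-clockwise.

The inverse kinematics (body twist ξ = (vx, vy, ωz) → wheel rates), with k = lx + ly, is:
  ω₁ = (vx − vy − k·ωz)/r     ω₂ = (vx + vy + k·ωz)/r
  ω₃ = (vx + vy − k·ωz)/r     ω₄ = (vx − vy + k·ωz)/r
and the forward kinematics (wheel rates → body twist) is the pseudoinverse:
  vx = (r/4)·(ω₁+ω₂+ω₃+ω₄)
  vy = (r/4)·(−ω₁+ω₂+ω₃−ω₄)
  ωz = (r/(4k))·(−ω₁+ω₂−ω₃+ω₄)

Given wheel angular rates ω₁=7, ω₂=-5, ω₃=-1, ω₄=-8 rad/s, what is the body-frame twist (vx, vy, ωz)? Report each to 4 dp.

k = lx + ly = 0.15 + 0.2 = 0.3500
ω₁+ω₂+ω₃+ω₄ = -7.0000  →  vx = (0.06/4)·-7.0000 = -0.1050
−ω₁+ω₂+ω₃−ω₄ = -5.0000  →  vy = (0.06/4)·-5.0000 = -0.0750
−ω₁+ω₂−ω₃+ω₄ = -19.0000  →  ωz = (0.06/1.4000)·-19.0000 = -0.8143

(-0.1050, -0.0750, -0.8143)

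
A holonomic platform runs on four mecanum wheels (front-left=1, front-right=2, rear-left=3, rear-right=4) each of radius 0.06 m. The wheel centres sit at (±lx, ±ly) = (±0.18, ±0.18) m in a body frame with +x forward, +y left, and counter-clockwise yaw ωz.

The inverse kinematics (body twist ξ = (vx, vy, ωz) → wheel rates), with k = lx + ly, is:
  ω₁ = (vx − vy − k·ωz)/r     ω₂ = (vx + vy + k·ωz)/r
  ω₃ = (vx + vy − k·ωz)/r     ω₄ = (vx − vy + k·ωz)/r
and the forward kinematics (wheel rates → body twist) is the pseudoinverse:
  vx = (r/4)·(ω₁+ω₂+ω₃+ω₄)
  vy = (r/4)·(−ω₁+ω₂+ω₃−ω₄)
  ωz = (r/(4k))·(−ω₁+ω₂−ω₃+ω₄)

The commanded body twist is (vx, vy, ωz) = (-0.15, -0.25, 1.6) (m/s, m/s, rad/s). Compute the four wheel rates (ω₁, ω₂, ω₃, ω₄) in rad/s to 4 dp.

k = lx + ly = 0.18 + 0.18 = 0.3600;  k·ωz = 0.3600·1.6 = 0.5760
ω₁ (FL) = (vx − vy − k·ωz)/r = -0.4760/0.06 = -7.9333
ω₂ (FR) = (vx + vy + k·ωz)/r = 0.1760/0.06 = 2.9333
ω₃ (RL) = (vx + vy − k·ωz)/r = -0.9760/0.06 = -16.2667
ω₄ (RR) = (vx − vy + k·ωz)/r = 0.6760/0.06 = 11.2667

(-7.9333, 2.9333, -16.2667, 11.2667)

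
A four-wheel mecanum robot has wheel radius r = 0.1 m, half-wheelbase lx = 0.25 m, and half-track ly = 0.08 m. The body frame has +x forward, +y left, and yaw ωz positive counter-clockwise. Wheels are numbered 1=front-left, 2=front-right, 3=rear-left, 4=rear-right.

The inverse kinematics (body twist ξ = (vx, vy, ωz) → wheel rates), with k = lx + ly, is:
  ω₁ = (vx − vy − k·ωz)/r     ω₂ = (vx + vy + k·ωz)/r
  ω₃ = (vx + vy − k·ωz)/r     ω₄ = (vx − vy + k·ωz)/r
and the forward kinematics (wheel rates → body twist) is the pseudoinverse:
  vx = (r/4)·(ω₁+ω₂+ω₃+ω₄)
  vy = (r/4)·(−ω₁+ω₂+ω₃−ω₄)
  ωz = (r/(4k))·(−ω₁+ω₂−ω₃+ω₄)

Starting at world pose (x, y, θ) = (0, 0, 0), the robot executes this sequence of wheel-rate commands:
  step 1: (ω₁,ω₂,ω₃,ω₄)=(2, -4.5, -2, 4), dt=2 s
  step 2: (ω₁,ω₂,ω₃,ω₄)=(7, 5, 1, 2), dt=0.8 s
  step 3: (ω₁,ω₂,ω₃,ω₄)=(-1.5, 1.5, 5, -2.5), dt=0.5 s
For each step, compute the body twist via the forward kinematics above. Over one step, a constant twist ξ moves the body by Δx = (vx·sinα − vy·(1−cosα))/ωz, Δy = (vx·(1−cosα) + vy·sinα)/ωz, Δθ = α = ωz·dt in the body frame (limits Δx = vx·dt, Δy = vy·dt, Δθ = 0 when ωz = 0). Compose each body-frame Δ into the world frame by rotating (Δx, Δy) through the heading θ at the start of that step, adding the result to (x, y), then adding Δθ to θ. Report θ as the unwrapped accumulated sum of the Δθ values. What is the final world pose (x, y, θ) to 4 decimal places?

(0.3025, -0.5938, -0.3068)

step 1: ξ=(vx,vy,ωz)=(-0.0125, -0.3125, -0.0379), dt=2.0 → body Δ=(-0.0486, -0.6235, -0.0758) → world pose (-0.0486, -0.6235, -0.0758)
step 2: ξ=(vx,vy,ωz)=(0.3750, -0.0750, -0.0758), dt=0.8 → body Δ=(0.2980, -0.0691, -0.0606) → world pose (0.2433, -0.7149, -0.1364)
step 3: ξ=(vx,vy,ωz)=(0.0625, 0.2625, -0.3409), dt=0.5 → body Δ=(0.0423, 0.1280, -0.1705) → world pose (0.3025, -0.5938, -0.3068)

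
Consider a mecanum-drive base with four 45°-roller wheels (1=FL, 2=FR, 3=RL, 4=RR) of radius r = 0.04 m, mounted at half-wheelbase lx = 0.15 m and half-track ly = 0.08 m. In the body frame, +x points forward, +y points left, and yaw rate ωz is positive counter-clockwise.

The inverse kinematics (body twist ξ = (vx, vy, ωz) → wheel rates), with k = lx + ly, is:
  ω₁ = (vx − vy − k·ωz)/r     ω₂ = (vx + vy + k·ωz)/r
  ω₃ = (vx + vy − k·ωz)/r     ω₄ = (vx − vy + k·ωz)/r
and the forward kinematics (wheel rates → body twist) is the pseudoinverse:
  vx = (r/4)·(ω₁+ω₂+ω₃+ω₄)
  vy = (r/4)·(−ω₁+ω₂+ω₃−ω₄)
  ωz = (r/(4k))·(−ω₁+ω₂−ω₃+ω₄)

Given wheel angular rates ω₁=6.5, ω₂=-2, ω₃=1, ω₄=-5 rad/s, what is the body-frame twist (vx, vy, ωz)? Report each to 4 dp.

k = lx + ly = 0.15 + 0.08 = 0.2300
ω₁+ω₂+ω₃+ω₄ = 0.5000  →  vx = (0.04/4)·0.5000 = 0.0050
−ω₁+ω₂+ω₃−ω₄ = -2.5000  →  vy = (0.04/4)·-2.5000 = -0.0250
−ω₁+ω₂−ω₃+ω₄ = -14.5000  →  ωz = (0.04/0.9200)·-14.5000 = -0.6304

(0.0050, -0.0250, -0.6304)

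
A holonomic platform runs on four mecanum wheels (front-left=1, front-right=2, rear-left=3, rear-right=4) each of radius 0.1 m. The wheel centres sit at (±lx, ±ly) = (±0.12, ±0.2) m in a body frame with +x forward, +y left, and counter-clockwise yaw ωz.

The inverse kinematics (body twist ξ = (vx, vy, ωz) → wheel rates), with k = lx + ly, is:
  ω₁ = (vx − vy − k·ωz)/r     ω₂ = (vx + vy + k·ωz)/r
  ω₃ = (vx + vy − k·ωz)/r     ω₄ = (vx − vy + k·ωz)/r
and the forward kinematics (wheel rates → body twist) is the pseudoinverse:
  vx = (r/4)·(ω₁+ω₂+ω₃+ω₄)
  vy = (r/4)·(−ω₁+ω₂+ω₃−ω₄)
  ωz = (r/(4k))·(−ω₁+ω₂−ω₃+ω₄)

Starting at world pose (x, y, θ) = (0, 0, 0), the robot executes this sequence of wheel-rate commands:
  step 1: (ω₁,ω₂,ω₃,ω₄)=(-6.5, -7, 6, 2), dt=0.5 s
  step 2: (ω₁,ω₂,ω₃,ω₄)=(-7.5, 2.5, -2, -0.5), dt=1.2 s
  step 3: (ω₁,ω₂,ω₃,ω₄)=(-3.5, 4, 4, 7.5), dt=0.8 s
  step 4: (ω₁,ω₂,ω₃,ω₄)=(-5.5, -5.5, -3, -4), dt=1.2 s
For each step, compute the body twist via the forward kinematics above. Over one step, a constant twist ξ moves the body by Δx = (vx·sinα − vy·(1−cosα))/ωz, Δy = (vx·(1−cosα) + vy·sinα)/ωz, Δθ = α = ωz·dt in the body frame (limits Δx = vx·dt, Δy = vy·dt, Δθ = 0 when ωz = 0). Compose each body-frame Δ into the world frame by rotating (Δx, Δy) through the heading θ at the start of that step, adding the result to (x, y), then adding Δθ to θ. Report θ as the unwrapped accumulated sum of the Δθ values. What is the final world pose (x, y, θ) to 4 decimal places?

step 1: ξ=(vx,vy,ωz)=(-0.1375, 0.0875, -0.3516), dt=0.5 → body Δ=(-0.0646, 0.0496, -0.1758) → world pose (-0.0646, 0.0496, -0.1758)
step 2: ξ=(vx,vy,ωz)=(-0.1875, 0.2125, 0.8984), dt=1.2 → body Δ=(-0.3085, 0.0984, 1.0781) → world pose (-0.3511, 0.2004, 0.9023)
step 3: ξ=(vx,vy,ωz)=(0.3000, 0.1000, 0.8594), dt=0.8 → body Δ=(0.1951, 0.1531, 0.6875) → world pose (-0.3504, 0.4484, 1.5898)
step 4: ξ=(vx,vy,ωz)=(-0.4500, 0.0250, -0.0781), dt=1.2 → body Δ=(-0.5378, 0.0553, -0.0938) → world pose (-0.3954, -0.0903, 1.4961)

(-0.3954, -0.0903, 1.4961)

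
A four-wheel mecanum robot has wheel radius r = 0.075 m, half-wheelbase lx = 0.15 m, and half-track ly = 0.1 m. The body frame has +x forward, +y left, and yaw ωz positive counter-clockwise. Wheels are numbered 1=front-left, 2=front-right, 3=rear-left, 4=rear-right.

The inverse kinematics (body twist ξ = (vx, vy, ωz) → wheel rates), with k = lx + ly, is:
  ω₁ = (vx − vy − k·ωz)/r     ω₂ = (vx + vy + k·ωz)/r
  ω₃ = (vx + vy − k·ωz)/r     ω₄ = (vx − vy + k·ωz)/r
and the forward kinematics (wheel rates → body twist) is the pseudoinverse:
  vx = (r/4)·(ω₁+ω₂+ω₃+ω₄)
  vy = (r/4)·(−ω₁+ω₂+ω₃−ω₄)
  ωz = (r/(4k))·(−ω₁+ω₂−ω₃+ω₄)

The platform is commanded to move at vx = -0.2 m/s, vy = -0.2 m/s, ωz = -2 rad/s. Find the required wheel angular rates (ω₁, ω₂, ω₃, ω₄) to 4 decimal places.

(6.6667, -12.0000, 1.3333, -6.6667)

k = lx + ly = 0.15 + 0.1 = 0.2500;  k·ωz = 0.2500·-2 = -0.5000
ω₁ (FL) = (vx − vy − k·ωz)/r = 0.5000/0.075 = 6.6667
ω₂ (FR) = (vx + vy + k·ωz)/r = -0.9000/0.075 = -12.0000
ω₃ (RL) = (vx + vy − k·ωz)/r = 0.1000/0.075 = 1.3333
ω₄ (RR) = (vx − vy + k·ωz)/r = -0.5000/0.075 = -6.6667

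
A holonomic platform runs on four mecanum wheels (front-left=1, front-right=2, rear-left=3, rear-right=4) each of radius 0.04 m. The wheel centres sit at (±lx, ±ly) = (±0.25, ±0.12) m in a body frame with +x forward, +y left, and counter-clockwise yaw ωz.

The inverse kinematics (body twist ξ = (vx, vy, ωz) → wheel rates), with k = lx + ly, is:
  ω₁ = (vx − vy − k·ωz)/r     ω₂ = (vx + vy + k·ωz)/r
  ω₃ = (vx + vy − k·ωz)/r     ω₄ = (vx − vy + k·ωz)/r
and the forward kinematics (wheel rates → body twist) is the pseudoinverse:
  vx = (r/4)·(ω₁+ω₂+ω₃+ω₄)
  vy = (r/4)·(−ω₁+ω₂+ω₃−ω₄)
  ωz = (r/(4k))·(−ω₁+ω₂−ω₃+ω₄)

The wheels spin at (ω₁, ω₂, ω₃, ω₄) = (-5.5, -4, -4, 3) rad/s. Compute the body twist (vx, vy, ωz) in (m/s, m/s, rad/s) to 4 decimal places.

(-0.1050, -0.0550, 0.2297)

k = lx + ly = 0.25 + 0.12 = 0.3700
ω₁+ω₂+ω₃+ω₄ = -10.5000  →  vx = (0.04/4)·-10.5000 = -0.1050
−ω₁+ω₂+ω₃−ω₄ = -5.5000  →  vy = (0.04/4)·-5.5000 = -0.0550
−ω₁+ω₂−ω₃+ω₄ = 8.5000  →  ωz = (0.04/1.4800)·8.5000 = 0.2297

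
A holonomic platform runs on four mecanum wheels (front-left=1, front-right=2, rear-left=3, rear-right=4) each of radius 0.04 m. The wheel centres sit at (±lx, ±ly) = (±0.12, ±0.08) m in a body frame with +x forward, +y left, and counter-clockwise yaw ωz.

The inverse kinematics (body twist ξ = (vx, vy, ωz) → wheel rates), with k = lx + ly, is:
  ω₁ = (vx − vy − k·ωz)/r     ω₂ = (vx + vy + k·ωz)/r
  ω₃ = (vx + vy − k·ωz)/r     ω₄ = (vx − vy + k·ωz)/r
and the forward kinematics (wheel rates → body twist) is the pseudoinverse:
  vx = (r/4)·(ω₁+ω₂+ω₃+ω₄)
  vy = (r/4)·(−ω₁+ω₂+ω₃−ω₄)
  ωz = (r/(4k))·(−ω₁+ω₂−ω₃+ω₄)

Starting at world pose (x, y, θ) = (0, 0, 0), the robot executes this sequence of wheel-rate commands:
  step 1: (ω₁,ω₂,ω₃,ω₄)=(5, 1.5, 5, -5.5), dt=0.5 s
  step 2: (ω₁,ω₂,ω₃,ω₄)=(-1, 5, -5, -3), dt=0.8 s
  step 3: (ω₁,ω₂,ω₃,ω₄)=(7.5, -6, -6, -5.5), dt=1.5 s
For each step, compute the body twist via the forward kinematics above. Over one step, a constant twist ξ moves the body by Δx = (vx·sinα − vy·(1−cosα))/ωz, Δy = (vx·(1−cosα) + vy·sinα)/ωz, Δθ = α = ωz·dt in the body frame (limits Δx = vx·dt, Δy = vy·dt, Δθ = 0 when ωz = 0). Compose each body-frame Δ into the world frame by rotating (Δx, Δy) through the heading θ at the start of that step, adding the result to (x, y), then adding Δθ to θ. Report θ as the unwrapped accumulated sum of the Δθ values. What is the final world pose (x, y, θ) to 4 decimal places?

(-0.2149, -0.0377, -1.0050)

step 1: ξ=(vx,vy,ωz)=(0.0600, 0.0700, -0.7000), dt=0.5 → body Δ=(0.0355, 0.0291, -0.3500) → world pose (0.0355, 0.0291, -0.3500)
step 2: ξ=(vx,vy,ωz)=(-0.0400, 0.0400, 0.4000), dt=0.8 → body Δ=(-0.0365, 0.0264, 0.3200) → world pose (0.0102, 0.0664, -0.0300)
step 3: ξ=(vx,vy,ωz)=(-0.1000, -0.1400, -0.6500), dt=1.5 → body Δ=(-0.2219, -0.1108, -0.9750) → world pose (-0.2149, -0.0377, -1.0050)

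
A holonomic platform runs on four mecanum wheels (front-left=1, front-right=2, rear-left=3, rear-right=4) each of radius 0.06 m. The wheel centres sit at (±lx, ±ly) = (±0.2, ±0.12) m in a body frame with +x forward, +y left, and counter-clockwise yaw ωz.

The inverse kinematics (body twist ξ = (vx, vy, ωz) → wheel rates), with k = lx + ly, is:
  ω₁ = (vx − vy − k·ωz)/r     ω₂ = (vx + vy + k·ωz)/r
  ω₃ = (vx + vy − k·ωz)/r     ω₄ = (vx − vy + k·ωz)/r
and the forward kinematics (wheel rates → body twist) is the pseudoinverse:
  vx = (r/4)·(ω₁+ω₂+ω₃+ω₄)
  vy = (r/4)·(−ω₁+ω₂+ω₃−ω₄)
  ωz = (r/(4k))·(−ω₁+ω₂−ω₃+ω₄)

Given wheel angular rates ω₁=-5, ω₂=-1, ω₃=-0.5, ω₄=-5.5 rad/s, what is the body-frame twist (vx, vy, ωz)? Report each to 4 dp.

(-0.1800, 0.1350, -0.0469)

k = lx + ly = 0.2 + 0.12 = 0.3200
ω₁+ω₂+ω₃+ω₄ = -12.0000  →  vx = (0.06/4)·-12.0000 = -0.1800
−ω₁+ω₂+ω₃−ω₄ = 9.0000  →  vy = (0.06/4)·9.0000 = 0.1350
−ω₁+ω₂−ω₃+ω₄ = -1.0000  →  ωz = (0.06/1.2800)·-1.0000 = -0.0469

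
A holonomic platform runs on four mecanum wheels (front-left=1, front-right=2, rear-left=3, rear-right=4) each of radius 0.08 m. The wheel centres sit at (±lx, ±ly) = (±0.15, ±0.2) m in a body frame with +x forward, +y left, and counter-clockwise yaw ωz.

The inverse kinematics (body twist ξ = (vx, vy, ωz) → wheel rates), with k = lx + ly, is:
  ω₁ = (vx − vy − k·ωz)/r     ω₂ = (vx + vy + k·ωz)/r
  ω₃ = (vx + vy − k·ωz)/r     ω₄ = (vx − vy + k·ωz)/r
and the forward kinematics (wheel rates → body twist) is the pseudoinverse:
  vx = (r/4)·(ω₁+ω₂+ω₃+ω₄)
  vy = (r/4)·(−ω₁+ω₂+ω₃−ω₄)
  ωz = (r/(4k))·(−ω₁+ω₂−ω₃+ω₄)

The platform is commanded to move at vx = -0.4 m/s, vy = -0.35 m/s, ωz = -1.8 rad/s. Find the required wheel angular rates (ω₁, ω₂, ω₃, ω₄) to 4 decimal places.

k = lx + ly = 0.15 + 0.2 = 0.3500;  k·ωz = 0.3500·-1.8 = -0.6300
ω₁ (FL) = (vx − vy − k·ωz)/r = 0.5800/0.08 = 7.2500
ω₂ (FR) = (vx + vy + k·ωz)/r = -1.3800/0.08 = -17.2500
ω₃ (RL) = (vx + vy − k·ωz)/r = -0.1200/0.08 = -1.5000
ω₄ (RR) = (vx − vy + k·ωz)/r = -0.6800/0.08 = -8.5000

(7.2500, -17.2500, -1.5000, -8.5000)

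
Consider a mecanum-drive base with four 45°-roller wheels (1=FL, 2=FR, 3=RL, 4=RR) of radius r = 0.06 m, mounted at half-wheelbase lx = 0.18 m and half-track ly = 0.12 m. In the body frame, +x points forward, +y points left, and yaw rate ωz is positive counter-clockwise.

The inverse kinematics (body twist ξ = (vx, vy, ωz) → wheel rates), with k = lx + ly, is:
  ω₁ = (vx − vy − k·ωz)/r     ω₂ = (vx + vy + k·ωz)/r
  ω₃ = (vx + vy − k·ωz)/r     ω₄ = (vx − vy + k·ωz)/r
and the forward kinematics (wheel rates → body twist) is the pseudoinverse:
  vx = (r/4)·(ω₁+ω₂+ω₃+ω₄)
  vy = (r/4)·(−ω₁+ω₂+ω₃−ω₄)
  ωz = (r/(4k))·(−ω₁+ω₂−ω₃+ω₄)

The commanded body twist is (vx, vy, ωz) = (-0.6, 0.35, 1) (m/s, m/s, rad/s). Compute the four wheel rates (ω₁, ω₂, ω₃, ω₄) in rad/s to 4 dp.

(-20.8333, 0.8333, -9.1667, -10.8333)

k = lx + ly = 0.18 + 0.12 = 0.3000;  k·ωz = 0.3000·1 = 0.3000
ω₁ (FL) = (vx − vy − k·ωz)/r = -1.2500/0.06 = -20.8333
ω₂ (FR) = (vx + vy + k·ωz)/r = 0.0500/0.06 = 0.8333
ω₃ (RL) = (vx + vy − k·ωz)/r = -0.5500/0.06 = -9.1667
ω₄ (RR) = (vx − vy + k·ωz)/r = -0.6500/0.06 = -10.8333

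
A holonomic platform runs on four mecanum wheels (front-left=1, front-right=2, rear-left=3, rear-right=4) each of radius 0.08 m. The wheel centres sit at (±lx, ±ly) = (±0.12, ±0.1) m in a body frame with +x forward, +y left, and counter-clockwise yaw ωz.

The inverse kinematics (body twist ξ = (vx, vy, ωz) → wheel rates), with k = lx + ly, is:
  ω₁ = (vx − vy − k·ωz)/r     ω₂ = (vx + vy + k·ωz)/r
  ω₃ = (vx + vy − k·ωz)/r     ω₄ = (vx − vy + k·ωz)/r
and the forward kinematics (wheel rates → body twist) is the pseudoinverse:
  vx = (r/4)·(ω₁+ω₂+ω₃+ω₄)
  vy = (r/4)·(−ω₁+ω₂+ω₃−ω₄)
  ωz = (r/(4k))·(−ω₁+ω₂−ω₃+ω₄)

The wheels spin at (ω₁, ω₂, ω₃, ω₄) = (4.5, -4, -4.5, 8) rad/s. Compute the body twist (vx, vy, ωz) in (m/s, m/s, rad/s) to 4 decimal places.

k = lx + ly = 0.12 + 0.1 = 0.2200
ω₁+ω₂+ω₃+ω₄ = 4.0000  →  vx = (0.08/4)·4.0000 = 0.0800
−ω₁+ω₂+ω₃−ω₄ = -21.0000  →  vy = (0.08/4)·-21.0000 = -0.4200
−ω₁+ω₂−ω₃+ω₄ = 4.0000  →  ωz = (0.08/0.8800)·4.0000 = 0.3636

(0.0800, -0.4200, 0.3636)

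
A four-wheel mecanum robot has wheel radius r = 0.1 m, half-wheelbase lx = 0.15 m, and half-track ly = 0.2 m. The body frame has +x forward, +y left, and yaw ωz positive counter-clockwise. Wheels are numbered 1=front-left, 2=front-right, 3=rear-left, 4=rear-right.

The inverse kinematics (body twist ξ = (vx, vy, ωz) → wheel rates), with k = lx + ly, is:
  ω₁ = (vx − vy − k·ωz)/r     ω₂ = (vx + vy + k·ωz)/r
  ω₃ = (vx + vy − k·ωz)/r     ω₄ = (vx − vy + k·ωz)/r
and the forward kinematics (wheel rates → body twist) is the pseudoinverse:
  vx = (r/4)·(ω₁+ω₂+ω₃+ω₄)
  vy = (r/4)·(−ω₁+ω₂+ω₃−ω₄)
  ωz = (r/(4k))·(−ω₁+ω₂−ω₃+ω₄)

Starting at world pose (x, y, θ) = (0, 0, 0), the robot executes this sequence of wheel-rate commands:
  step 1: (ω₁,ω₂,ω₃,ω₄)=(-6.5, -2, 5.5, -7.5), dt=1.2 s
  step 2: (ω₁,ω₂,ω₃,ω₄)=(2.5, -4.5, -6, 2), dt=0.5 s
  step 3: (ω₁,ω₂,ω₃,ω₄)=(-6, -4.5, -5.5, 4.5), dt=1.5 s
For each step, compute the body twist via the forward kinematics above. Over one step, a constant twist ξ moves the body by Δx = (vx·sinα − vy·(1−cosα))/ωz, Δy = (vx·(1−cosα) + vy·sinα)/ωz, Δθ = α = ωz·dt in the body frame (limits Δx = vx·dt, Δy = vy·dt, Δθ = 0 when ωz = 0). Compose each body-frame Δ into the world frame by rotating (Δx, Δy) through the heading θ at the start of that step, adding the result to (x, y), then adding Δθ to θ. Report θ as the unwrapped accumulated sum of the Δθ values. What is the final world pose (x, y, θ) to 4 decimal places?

(-0.7103, 0.2293, 0.5393)

step 1: ξ=(vx,vy,ωz)=(-0.2625, 0.4375, -0.6071), dt=1.2 → body Δ=(-0.1049, 0.5895, -0.7286) → world pose (-0.1049, 0.5895, -0.7286)
step 2: ξ=(vx,vy,ωz)=(-0.1500, -0.3750, 0.0714), dt=0.5 → body Δ=(-0.0716, -0.1888, 0.0357) → world pose (-0.2841, 0.4964, -0.6929)
step 3: ξ=(vx,vy,ωz)=(-0.2875, -0.2125, 0.8214), dt=1.5 → body Δ=(-0.1574, -0.4777, 1.2321) → world pose (-0.7103, 0.2293, 0.5393)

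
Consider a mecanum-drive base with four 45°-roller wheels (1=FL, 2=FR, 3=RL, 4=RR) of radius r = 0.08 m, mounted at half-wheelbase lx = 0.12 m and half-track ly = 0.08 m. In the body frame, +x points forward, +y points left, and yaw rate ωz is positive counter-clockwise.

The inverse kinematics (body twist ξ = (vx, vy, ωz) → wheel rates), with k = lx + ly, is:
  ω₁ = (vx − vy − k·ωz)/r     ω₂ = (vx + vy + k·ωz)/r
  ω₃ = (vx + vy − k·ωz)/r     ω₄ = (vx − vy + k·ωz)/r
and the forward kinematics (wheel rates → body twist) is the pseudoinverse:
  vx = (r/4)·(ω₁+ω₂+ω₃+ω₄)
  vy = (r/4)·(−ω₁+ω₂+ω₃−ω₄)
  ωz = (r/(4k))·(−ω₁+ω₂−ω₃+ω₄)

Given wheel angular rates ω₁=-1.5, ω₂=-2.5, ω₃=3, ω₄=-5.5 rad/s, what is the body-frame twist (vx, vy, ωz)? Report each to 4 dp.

k = lx + ly = 0.12 + 0.08 = 0.2000
ω₁+ω₂+ω₃+ω₄ = -6.5000  →  vx = (0.08/4)·-6.5000 = -0.1300
−ω₁+ω₂+ω₃−ω₄ = 7.5000  →  vy = (0.08/4)·7.5000 = 0.1500
−ω₁+ω₂−ω₃+ω₄ = -9.5000  →  ωz = (0.08/0.8000)·-9.5000 = -0.9500

(-0.1300, 0.1500, -0.9500)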